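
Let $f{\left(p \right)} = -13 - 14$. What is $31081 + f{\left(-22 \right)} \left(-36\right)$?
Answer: $32053$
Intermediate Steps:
$f{\left(p \right)} = -27$ ($f{\left(p \right)} = -13 - 14 = -27$)
$31081 + f{\left(-22 \right)} \left(-36\right) = 31081 - -972 = 31081 + 972 = 32053$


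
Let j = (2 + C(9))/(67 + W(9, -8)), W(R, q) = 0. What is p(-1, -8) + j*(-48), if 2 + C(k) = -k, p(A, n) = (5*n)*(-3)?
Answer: 8472/67 ≈ 126.45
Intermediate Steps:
p(A, n) = -15*n
C(k) = -2 - k
j = -9/67 (j = (2 + (-2 - 1*9))/(67 + 0) = (2 + (-2 - 9))/67 = (2 - 11)*(1/67) = -9*1/67 = -9/67 ≈ -0.13433)
p(-1, -8) + j*(-48) = -15*(-8) - 9/67*(-48) = 120 + 432/67 = 8472/67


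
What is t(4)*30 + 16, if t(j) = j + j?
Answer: 256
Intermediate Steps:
t(j) = 2*j
t(4)*30 + 16 = (2*4)*30 + 16 = 8*30 + 16 = 240 + 16 = 256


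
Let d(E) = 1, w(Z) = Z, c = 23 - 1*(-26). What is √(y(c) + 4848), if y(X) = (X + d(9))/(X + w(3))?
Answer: √3277898/26 ≈ 69.635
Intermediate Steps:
c = 49 (c = 23 + 26 = 49)
y(X) = (1 + X)/(3 + X) (y(X) = (X + 1)/(X + 3) = (1 + X)/(3 + X))
√(y(c) + 4848) = √((1 + 49)/(3 + 49) + 4848) = √(50/52 + 4848) = √((1/52)*50 + 4848) = √(25/26 + 4848) = √(126073/26) = √3277898/26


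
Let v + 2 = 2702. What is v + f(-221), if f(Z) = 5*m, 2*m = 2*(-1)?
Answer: 2695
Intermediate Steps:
m = -1 (m = (2*(-1))/2 = (1/2)*(-2) = -1)
f(Z) = -5 (f(Z) = 5*(-1) = -5)
v = 2700 (v = -2 + 2702 = 2700)
v + f(-221) = 2700 - 5 = 2695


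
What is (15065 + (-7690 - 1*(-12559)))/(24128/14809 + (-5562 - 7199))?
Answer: -295202606/188953521 ≈ -1.5623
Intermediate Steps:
(15065 + (-7690 - 1*(-12559)))/(24128/14809 + (-5562 - 7199)) = (15065 + (-7690 + 12559))/(24128*(1/14809) - 12761) = (15065 + 4869)/(24128/14809 - 12761) = 19934/(-188953521/14809) = 19934*(-14809/188953521) = -295202606/188953521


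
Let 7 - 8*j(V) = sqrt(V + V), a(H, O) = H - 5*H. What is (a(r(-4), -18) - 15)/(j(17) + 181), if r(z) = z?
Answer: 11640/2116991 + 8*sqrt(34)/2116991 ≈ 0.0055204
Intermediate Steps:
a(H, O) = -4*H
j(V) = 7/8 - sqrt(2)*sqrt(V)/8 (j(V) = 7/8 - sqrt(V + V)/8 = 7/8 - sqrt(2)*sqrt(V)/8)
(a(r(-4), -18) - 15)/(j(17) + 181) = (-4*(-4) - 15)/((7/8 - sqrt(2)*sqrt(17)/8) + 181) = (16 - 15)/((7/8 - sqrt(34)/8) + 181) = 1/(1455/8 - sqrt(34)/8)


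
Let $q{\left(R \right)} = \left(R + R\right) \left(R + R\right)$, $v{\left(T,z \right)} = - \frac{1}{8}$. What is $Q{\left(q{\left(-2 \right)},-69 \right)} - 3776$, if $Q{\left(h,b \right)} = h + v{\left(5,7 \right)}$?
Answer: $- \frac{30081}{8} \approx -3760.1$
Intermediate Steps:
$v{\left(T,z \right)} = - \frac{1}{8}$ ($v{\left(T,z \right)} = \left(-1\right) \frac{1}{8} = - \frac{1}{8}$)
$q{\left(R \right)} = 4 R^{2}$ ($q{\left(R \right)} = 2 R 2 R = 4 R^{2}$)
$Q{\left(h,b \right)} = - \frac{1}{8} + h$ ($Q{\left(h,b \right)} = h - \frac{1}{8} = - \frac{1}{8} + h$)
$Q{\left(q{\left(-2 \right)},-69 \right)} - 3776 = \left(- \frac{1}{8} + 4 \left(-2\right)^{2}\right) - 3776 = \left(- \frac{1}{8} + 4 \cdot 4\right) - 3776 = \left(- \frac{1}{8} + 16\right) - 3776 = \frac{127}{8} - 3776 = - \frac{30081}{8}$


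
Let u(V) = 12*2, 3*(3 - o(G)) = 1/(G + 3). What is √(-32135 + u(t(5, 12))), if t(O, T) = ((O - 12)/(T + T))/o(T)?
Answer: I*√32111 ≈ 179.2*I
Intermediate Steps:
o(G) = 3 - 1/(3*(3 + G)) (o(G) = 3 - 1/(3*(G + 3)) = 3 - 1/(3*(3 + G)))
t(O, T) = 3*(-12 + O)*(3 + T)/(2*T*(26 + 9*T)) (t(O, T) = ((O - 12)/(T + T))/(((26 + 9*T)/(3*(3 + T)))) = ((-12 + O)/((2*T)))*(3*(3 + T)/(26 + 9*T)) = ((-12 + O)*(1/(2*T)))*(3*(3 + T)/(26 + 9*T)) = ((-12 + O)/(2*T))*(3*(3 + T)/(26 + 9*T)) = 3*(-12 + O)*(3 + T)/(2*T*(26 + 9*T)))
u(V) = 24
√(-32135 + u(t(5, 12))) = √(-32135 + 24) = √(-32111) = I*√32111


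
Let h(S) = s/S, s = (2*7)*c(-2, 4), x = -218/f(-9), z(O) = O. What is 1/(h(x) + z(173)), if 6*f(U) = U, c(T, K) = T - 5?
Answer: 218/37567 ≈ 0.0058030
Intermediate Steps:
c(T, K) = -5 + T
f(U) = U/6
x = 436/3 (x = -218/((⅙)*(-9)) = -218/(-3/2) = -218*(-⅔) = 436/3 ≈ 145.33)
s = -98 (s = (2*7)*(-5 - 2) = 14*(-7) = -98)
h(S) = -98/S
1/(h(x) + z(173)) = 1/(-98/436/3 + 173) = 1/(-98*3/436 + 173) = 1/(-147/218 + 173) = 1/(37567/218) = 218/37567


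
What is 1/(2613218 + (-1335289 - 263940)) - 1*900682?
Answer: -913281640497/1013989 ≈ -9.0068e+5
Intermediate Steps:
1/(2613218 + (-1335289 - 263940)) - 1*900682 = 1/(2613218 - 1599229) - 900682 = 1/1013989 - 900682 = -913281640497/1013989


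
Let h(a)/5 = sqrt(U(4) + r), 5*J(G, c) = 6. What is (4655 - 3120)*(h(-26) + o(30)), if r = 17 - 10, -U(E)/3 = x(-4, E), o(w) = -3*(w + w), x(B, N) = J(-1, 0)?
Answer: -276300 + 1535*sqrt(85) ≈ -2.6215e+5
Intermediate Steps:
J(G, c) = 6/5 (J(G, c) = (1/5)*6 = 6/5)
x(B, N) = 6/5
o(w) = -6*w
U(E) = -18/5 (U(E) = -3*6/5 = -18/5)
r = 7
h(a) = sqrt(85) (h(a) = 5*sqrt(-18/5 + 7) = 5*sqrt(17/5) = 5*(sqrt(85)/5) = sqrt(85))
(4655 - 3120)*(h(-26) + o(30)) = (4655 - 3120)*(sqrt(85) - 6*30) = 1535*(sqrt(85) - 180) = 1535*(-180 + sqrt(85)) = -276300 + 1535*sqrt(85)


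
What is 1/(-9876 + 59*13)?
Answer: -1/9109 ≈ -0.00010978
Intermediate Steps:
1/(-9876 + 59*13) = 1/(-9876 + 767) = 1/(-9109) = -1/9109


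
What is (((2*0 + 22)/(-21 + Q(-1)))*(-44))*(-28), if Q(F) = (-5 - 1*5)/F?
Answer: -2464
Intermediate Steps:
Q(F) = -10/F (Q(F) = (-5 - 5)/F = -10/F)
(((2*0 + 22)/(-21 + Q(-1)))*(-44))*(-28) = (((2*0 + 22)/(-21 - 10/(-1)))*(-44))*(-28) = (((0 + 22)/(-21 - 10*(-1)))*(-44))*(-28) = ((22/(-21 + 10))*(-44))*(-28) = ((22/(-11))*(-44))*(-28) = ((22*(-1/11))*(-44))*(-28) = -2*(-44)*(-28) = 88*(-28) = -2464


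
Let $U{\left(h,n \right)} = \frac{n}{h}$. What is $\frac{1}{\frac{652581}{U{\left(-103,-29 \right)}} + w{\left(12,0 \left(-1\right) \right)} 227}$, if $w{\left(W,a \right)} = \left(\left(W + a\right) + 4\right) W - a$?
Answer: $\frac{29}{68479779} \approx 4.2348 \cdot 10^{-7}$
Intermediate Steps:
$w{\left(W,a \right)} = - a + W \left(4 + W + a\right)$ ($w{\left(W,a \right)} = \left(4 + W + a\right) W - a = W \left(4 + W + a\right) - a = - a + W \left(4 + W + a\right)$)
$\frac{1}{\frac{652581}{U{\left(-103,-29 \right)}} + w{\left(12,0 \left(-1\right) \right)} 227} = \frac{1}{\frac{652581}{\left(-29\right) \frac{1}{-103}} + \left(12^{2} - 0 \left(-1\right) + 4 \cdot 12 + 12 \cdot 0 \left(-1\right)\right) 227} = \frac{1}{\frac{652581}{\left(-29\right) \left(- \frac{1}{103}\right)} + \left(144 - 0 + 48 + 12 \cdot 0\right) 227} = \frac{1}{\frac{652581}{\frac{29}{103}} + \left(144 + 0 + 48 + 0\right) 227} = \frac{1}{652581 \cdot \frac{103}{29} + 192 \cdot 227} = \frac{1}{\frac{67215843}{29} + 43584} = \frac{1}{\frac{68479779}{29}} = \frac{29}{68479779}$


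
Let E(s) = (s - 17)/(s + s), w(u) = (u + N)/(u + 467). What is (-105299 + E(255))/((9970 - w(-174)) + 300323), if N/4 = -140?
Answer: -462787054/1363748745 ≈ -0.33935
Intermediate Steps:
N = -560 (N = 4*(-140) = -560)
w(u) = (-560 + u)/(467 + u) (w(u) = (u - 560)/(u + 467) = (-560 + u)/(467 + u))
E(s) = (-17 + s)/(2*s) (E(s) = (-17 + s)/((2*s)) = (-17 + s)*(1/(2*s)) = (-17 + s)/(2*s))
(-105299 + E(255))/((9970 - w(-174)) + 300323) = (-105299 + (½)*(-17 + 255)/255)/((9970 - (-560 - 174)/(467 - 174)) + 300323) = (-105299 + (½)*(1/255)*238)/((9970 - (-734)/293) + 300323) = (-105299 + 7/15)/((9970 - (-734)/293) + 300323) = -1579478/(15*((9970 - 1*(-734/293)) + 300323)) = -1579478/(15*((9970 + 734/293) + 300323)) = -1579478/(15*(2921944/293 + 300323)) = -1579478/(15*90916583/293) = -1579478/15*293/90916583 = -462787054/1363748745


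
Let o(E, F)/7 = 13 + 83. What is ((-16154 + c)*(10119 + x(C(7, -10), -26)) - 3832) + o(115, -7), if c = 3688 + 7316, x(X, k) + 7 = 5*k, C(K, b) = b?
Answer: -51410460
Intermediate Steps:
o(E, F) = 672 (o(E, F) = 7*(13 + 83) = 7*96 = 672)
x(X, k) = -7 + 5*k
c = 11004
((-16154 + c)*(10119 + x(C(7, -10), -26)) - 3832) + o(115, -7) = ((-16154 + 11004)*(10119 + (-7 + 5*(-26))) - 3832) + 672 = (-5150*(10119 + (-7 - 130)) - 3832) + 672 = (-5150*(10119 - 137) - 3832) + 672 = (-5150*9982 - 3832) + 672 = (-51407300 - 3832) + 672 = -51411132 + 672 = -51410460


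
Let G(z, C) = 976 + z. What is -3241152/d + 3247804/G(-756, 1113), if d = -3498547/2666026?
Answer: 478095401342557/192420085 ≈ 2.4846e+6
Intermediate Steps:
d = -3498547/2666026 (d = -3498547*1/2666026 = -3498547/2666026 ≈ -1.3123)
-3241152/d + 3247804/G(-756, 1113) = -3241152/(-3498547/2666026) + 3247804/(976 - 756) = -3241152*(-2666026/3498547) + 3247804/220 = 8640995501952/3498547 + 3247804*(1/220) = 8640995501952/3498547 + 811951/55 = 478095401342557/192420085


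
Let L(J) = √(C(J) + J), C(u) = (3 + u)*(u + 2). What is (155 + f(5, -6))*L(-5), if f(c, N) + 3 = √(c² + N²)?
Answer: 152 + √61 ≈ 159.81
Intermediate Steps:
C(u) = (2 + u)*(3 + u) (C(u) = (3 + u)*(2 + u) = (2 + u)*(3 + u))
L(J) = √(6 + J² + 6*J) (L(J) = √((6 + J² + 5*J) + J) = √(6 + J² + 6*J))
f(c, N) = -3 + √(N² + c²) (f(c, N) = -3 + √(c² + N²) = -3 + √(N² + c²))
(155 + f(5, -6))*L(-5) = (155 + (-3 + √((-6)² + 5²)))*√(6 + (-5)² + 6*(-5)) = (155 + (-3 + √(36 + 25)))*√(6 + 25 - 30) = (155 + (-3 + √61))*√1 = (152 + √61)*1 = 152 + √61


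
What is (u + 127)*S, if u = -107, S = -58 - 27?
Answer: -1700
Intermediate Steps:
S = -85
(u + 127)*S = (-107 + 127)*(-85) = 20*(-85) = -1700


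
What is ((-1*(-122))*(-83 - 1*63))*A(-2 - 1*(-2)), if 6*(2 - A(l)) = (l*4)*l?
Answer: -35624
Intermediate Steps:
A(l) = 2 - 2*l²/3 (A(l) = 2 - l*4*l/6 = 2 - 4*l*l/6 = 2 - 2*l²/3)
((-1*(-122))*(-83 - 1*63))*A(-2 - 1*(-2)) = ((-1*(-122))*(-83 - 1*63))*(2 - 2*(-2 - 1*(-2))²/3) = (122*(-83 - 63))*(2 - 2*(-2 + 2)²/3) = (122*(-146))*(2 - ⅔*0²) = -17812*(2 - ⅔*0) = -17812*(2 + 0) = -17812*2 = -35624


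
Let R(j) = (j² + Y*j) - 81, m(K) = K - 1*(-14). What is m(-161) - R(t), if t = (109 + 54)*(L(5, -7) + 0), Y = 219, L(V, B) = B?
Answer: -1052068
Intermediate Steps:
m(K) = 14 + K (m(K) = K + 14 = 14 + K)
t = -1141 (t = (109 + 54)*(-7 + 0) = 163*(-7) = -1141)
R(j) = -81 + j² + 219*j (R(j) = (j² + 219*j) - 81 = -81 + j² + 219*j)
m(-161) - R(t) = (14 - 161) - (-81 + (-1141)² + 219*(-1141)) = -147 - (-81 + 1301881 - 249879) = -147 - 1*1051921 = -147 - 1051921 = -1052068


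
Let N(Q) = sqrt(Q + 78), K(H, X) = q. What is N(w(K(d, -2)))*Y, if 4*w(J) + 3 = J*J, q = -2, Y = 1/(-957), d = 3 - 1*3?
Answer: -sqrt(313)/1914 ≈ -0.0092434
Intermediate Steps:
d = 0 (d = 3 - 3 = 0)
Y = -1/957 ≈ -0.0010449
K(H, X) = -2
w(J) = -3/4 + J**2/4 (w(J) = -3/4 + (J*J)/4 = -3/4 + J**2/4)
N(Q) = sqrt(78 + Q)
N(w(K(d, -2)))*Y = sqrt(78 + (-3/4 + (1/4)*(-2)**2))*(-1/957) = sqrt(78 + (-3/4 + (1/4)*4))*(-1/957) = sqrt(78 + (-3/4 + 1))*(-1/957) = sqrt(78 + 1/4)*(-1/957) = sqrt(313/4)*(-1/957) = (sqrt(313)/2)*(-1/957) = -sqrt(313)/1914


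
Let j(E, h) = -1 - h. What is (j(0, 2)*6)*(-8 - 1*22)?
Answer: 540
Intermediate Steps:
(j(0, 2)*6)*(-8 - 1*22) = ((-1 - 1*2)*6)*(-8 - 1*22) = ((-1 - 2)*6)*(-8 - 22) = -3*6*(-30) = -18*(-30) = 540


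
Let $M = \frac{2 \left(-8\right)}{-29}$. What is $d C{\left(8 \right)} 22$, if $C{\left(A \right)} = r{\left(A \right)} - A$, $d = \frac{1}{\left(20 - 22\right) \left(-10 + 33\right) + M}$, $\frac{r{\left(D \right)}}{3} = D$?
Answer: $- \frac{5104}{659} \approx -7.7451$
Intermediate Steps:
$r{\left(D \right)} = 3 D$
$M = \frac{16}{29}$ ($M = \left(-16\right) \left(- \frac{1}{29}\right) = \frac{16}{29} \approx 0.55172$)
$d = - \frac{29}{1318}$ ($d = \frac{1}{\left(20 - 22\right) \left(-10 + 33\right) + \frac{16}{29}} = \frac{1}{\left(-2\right) 23 + \frac{16}{29}} = \frac{1}{-46 + \frac{16}{29}} = \frac{1}{- \frac{1318}{29}} = - \frac{29}{1318} \approx -0.022003$)
$C{\left(A \right)} = 2 A$ ($C{\left(A \right)} = 3 A - A = 2 A$)
$d C{\left(8 \right)} 22 = - \frac{29 \cdot 2 \cdot 8}{1318} \cdot 22 = \left(- \frac{29}{1318}\right) 16 \cdot 22 = \left(- \frac{232}{659}\right) 22 = - \frac{5104}{659}$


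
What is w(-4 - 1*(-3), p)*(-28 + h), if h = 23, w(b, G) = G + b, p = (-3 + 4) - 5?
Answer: 25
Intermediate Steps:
p = -4 (p = 1 - 5 = -4)
w(-4 - 1*(-3), p)*(-28 + h) = (-4 + (-4 - 1*(-3)))*(-28 + 23) = (-4 + (-4 + 3))*(-5) = (-4 - 1)*(-5) = -5*(-5) = 25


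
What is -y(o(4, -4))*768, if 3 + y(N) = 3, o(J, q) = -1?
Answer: 0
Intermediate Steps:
y(N) = 0 (y(N) = -3 + 3 = 0)
-y(o(4, -4))*768 = -0*768 = -1*0 = 0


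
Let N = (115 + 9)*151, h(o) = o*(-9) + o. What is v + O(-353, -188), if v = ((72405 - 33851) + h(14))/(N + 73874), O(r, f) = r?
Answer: -5441442/15433 ≈ -352.58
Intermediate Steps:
h(o) = -8*o (h(o) = -9*o + o = -8*o)
N = 18724 (N = 124*151 = 18724)
v = 6407/15433 (v = ((72405 - 33851) - 8*14)/(18724 + 73874) = (38554 - 112)/92598 = 38442*(1/92598) = 6407/15433 ≈ 0.41515)
v + O(-353, -188) = 6407/15433 - 353 = -5441442/15433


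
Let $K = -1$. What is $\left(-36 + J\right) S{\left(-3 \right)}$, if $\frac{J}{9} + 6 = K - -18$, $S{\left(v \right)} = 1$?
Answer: $63$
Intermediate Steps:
$J = 99$ ($J = -54 + 9 \left(-1 - -18\right) = -54 + 9 \left(-1 + 18\right) = -54 + 9 \cdot 17 = -54 + 153 = 99$)
$\left(-36 + J\right) S{\left(-3 \right)} = \left(-36 + 99\right) 1 = 63 \cdot 1 = 63$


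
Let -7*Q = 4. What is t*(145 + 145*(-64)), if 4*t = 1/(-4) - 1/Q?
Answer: -27405/8 ≈ -3425.6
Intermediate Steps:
Q = -4/7 (Q = -⅐*4 = -4/7 ≈ -0.57143)
t = 3/8 (t = (1/(-4) - 1/(-4/7))/4 = (1*(-¼) - 1*(-7/4))/4 = (-¼ + 7/4)/4 = (¼)*(3/2) = 3/8 ≈ 0.37500)
t*(145 + 145*(-64)) = 3*(145 + 145*(-64))/8 = 3*(145 - 9280)/8 = (3/8)*(-9135) = -27405/8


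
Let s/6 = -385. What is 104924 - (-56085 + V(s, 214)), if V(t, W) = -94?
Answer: 161103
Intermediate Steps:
s = -2310 (s = 6*(-385) = -2310)
104924 - (-56085 + V(s, 214)) = 104924 - (-56085 - 94) = 104924 - 1*(-56179) = 104924 + 56179 = 161103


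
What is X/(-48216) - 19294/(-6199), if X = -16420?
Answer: 258016771/74722746 ≈ 3.4530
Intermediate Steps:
X/(-48216) - 19294/(-6199) = -16420/(-48216) - 19294/(-6199) = -16420*(-1/48216) - 19294*(-1/6199) = 4105/12054 + 19294/6199 = 258016771/74722746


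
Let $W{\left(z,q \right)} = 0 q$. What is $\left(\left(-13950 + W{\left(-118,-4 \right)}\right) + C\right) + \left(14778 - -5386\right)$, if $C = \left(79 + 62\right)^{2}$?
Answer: $26095$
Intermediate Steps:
$W{\left(z,q \right)} = 0$
$C = 19881$ ($C = 141^{2} = 19881$)
$\left(\left(-13950 + W{\left(-118,-4 \right)}\right) + C\right) + \left(14778 - -5386\right) = \left(\left(-13950 + 0\right) + 19881\right) + \left(14778 - -5386\right) = \left(-13950 + 19881\right) + \left(14778 + 5386\right) = 5931 + 20164 = 26095$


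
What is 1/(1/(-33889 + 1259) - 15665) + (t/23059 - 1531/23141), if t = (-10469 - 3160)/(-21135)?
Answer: -127197781911508712792/1921547227474641134605 ≈ -0.066195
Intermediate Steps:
t = 4543/7045 (t = -13629*(-1/21135) = 4543/7045 ≈ 0.64485)
1/(1/(-33889 + 1259) - 15665) + (t/23059 - 1531/23141) = 1/(1/(-33889 + 1259) - 15665) + ((4543/7045)/23059 - 1531/23141) = 1/(1/(-32630) - 15665) + ((4543/7045)*(1/23059) - 1531*1/23141) = 1/(-1/32630 - 15665) + (4543/162450655 - 1531/23141) = 1/(-511148951/32630) - 248606823242/3759270607355 = -32630/511148951 - 248606823242/3759270607355 = -127197781911508712792/1921547227474641134605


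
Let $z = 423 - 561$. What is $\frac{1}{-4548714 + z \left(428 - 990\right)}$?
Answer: $- \frac{1}{4471158} \approx -2.2366 \cdot 10^{-7}$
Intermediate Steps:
$z = -138$
$\frac{1}{-4548714 + z \left(428 - 990\right)} = \frac{1}{-4548714 - 138 \left(428 - 990\right)} = \frac{1}{-4548714 - -77556} = \frac{1}{-4548714 + 77556} = \frac{1}{-4471158} = - \frac{1}{4471158}$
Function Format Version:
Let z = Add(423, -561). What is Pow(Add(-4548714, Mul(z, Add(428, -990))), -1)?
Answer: Rational(-1, 4471158) ≈ -2.2366e-7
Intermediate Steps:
z = -138
Pow(Add(-4548714, Mul(z, Add(428, -990))), -1) = Pow(Add(-4548714, Mul(-138, Add(428, -990))), -1) = Pow(Add(-4548714, Mul(-138, -562)), -1) = Pow(Add(-4548714, 77556), -1) = Pow(-4471158, -1) = Rational(-1, 4471158)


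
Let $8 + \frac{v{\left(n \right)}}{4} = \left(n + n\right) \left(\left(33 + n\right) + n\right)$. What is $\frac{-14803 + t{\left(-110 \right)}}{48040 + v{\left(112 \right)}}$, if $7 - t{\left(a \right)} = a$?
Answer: $- \frac{7343}{139140} \approx -0.052774$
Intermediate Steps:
$v{\left(n \right)} = -32 + 8 n \left(33 + 2 n\right)$ ($v{\left(n \right)} = -32 + 4 \left(n + n\right) \left(\left(33 + n\right) + n\right) = -32 + 4 \cdot 2 n \left(33 + 2 n\right) = -32 + 8 n \left(33 + 2 n\right)$)
$t{\left(a \right)} = 7 - a$
$\frac{-14803 + t{\left(-110 \right)}}{48040 + v{\left(112 \right)}} = \frac{-14803 + \left(7 - -110\right)}{48040 + \left(-32 + 16 \cdot 112^{2} + 264 \cdot 112\right)} = \frac{-14803 + \left(7 + 110\right)}{48040 + \left(-32 + 16 \cdot 12544 + 29568\right)} = \frac{-14803 + 117}{48040 + \left(-32 + 200704 + 29568\right)} = - \frac{14686}{48040 + 230240} = - \frac{14686}{278280} = \left(-14686\right) \frac{1}{278280} = - \frac{7343}{139140}$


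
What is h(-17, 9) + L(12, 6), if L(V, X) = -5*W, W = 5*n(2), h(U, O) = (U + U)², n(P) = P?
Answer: 1106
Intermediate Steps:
h(U, O) = 4*U² (h(U, O) = (2*U)² = 4*U²)
W = 10 (W = 5*2 = 10)
L(V, X) = -50 (L(V, X) = -5*10 = -50)
h(-17, 9) + L(12, 6) = 4*(-17)² - 50 = 4*289 - 50 = 1156 - 50 = 1106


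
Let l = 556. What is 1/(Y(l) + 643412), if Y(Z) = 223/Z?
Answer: 556/357737295 ≈ 1.5542e-6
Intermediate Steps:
1/(Y(l) + 643412) = 1/(223/556 + 643412) = 1/(357737295/556) = 556/357737295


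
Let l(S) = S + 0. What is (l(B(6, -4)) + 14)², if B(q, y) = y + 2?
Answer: 144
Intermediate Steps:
B(q, y) = 2 + y
l(S) = S
(l(B(6, -4)) + 14)² = ((2 - 4) + 14)² = (-2 + 14)² = 12² = 144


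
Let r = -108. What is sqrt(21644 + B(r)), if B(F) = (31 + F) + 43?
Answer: sqrt(21610) ≈ 147.00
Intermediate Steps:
B(F) = 74 + F
sqrt(21644 + B(r)) = sqrt(21644 + (74 - 108)) = sqrt(21644 - 34) = sqrt(21610)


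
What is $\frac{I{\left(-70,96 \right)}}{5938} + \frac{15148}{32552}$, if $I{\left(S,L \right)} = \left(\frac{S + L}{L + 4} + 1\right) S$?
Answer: $\frac{27211793}{60404305} \approx 0.45049$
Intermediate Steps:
$I{\left(S,L \right)} = S \left(1 + \frac{L + S}{4 + L}\right)$ ($I{\left(S,L \right)} = \left(\frac{L + S}{4 + L} + 1\right) S = \left(1 + \frac{L + S}{4 + L}\right) S = S \left(1 + \frac{L + S}{4 + L}\right)$)
$\frac{I{\left(-70,96 \right)}}{5938} + \frac{15148}{32552} = \frac{\left(-70\right) \frac{1}{4 + 96} \left(4 - 70 + 2 \cdot 96\right)}{5938} + \frac{15148}{32552} = - \frac{70 \left(4 - 70 + 192\right)}{100} \cdot \frac{1}{5938} + 15148 \cdot \frac{1}{32552} = \left(-70\right) \frac{1}{100} \cdot 126 \cdot \frac{1}{5938} + \frac{3787}{8138} = \left(- \frac{441}{5}\right) \frac{1}{5938} + \frac{3787}{8138} = - \frac{441}{29690} + \frac{3787}{8138} = \frac{27211793}{60404305}$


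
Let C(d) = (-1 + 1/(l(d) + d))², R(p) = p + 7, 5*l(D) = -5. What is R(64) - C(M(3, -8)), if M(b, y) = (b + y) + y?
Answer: 13691/196 ≈ 69.852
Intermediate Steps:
l(D) = -1 (l(D) = (⅕)*(-5) = -1)
M(b, y) = b + 2*y
R(p) = 7 + p
C(d) = (-1 + 1/(-1 + d))²
R(64) - C(M(3, -8)) = (7 + 64) - (-2 + (3 + 2*(-8)))²/(-1 + (3 + 2*(-8)))² = 71 - (-2 + (3 - 16))²/(-1 + (3 - 16))² = 71 - (-2 - 13)²/(-1 - 13)² = 71 - (-15)²/(-14)² = 71 - 225/196 = 13691/196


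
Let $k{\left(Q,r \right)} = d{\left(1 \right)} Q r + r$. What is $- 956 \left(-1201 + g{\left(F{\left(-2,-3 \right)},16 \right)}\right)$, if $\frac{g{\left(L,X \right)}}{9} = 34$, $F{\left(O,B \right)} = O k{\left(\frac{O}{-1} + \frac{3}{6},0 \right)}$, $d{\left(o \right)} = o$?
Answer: $855620$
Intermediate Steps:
$k{\left(Q,r \right)} = r + Q r$ ($k{\left(Q,r \right)} = 1 Q r + r = Q r + r = r + Q r$)
$F{\left(O,B \right)} = 0$ ($F{\left(O,B \right)} = O 0 \left(1 + \left(\frac{O}{-1} + \frac{3}{6}\right)\right) = O 0 \left(1 + \left(O \left(-1\right) + 3 \cdot \frac{1}{6}\right)\right) = O 0 \left(1 - \left(- \frac{1}{2} + O\right)\right) = O 0 \left(\frac{3}{2} - O\right) = O 0 = 0$)
$g{\left(L,X \right)} = 306$ ($g{\left(L,X \right)} = 9 \cdot 34 = 306$)
$- 956 \left(-1201 + g{\left(F{\left(-2,-3 \right)},16 \right)}\right) = - 956 \left(-1201 + 306\right) = \left(-956\right) \left(-895\right) = 855620$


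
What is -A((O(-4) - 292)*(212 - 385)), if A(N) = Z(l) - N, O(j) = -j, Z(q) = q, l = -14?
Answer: 49838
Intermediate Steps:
A(N) = -14 - N
-A((O(-4) - 292)*(212 - 385)) = -(-14 - (-1*(-4) - 292)*(212 - 385)) = -(-14 - (4 - 292)*(-173)) = -(-14 - (-288)*(-173)) = -(-14 - 1*49824) = -(-14 - 49824) = -1*(-49838) = 49838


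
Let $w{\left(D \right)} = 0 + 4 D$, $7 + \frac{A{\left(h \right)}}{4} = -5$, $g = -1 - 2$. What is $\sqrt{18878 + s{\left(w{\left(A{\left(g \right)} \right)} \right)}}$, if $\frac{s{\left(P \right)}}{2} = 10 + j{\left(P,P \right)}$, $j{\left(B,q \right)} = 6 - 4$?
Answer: $\sqrt{18902} \approx 137.48$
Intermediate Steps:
$g = -3$ ($g = -1 - 2 = -3$)
$j{\left(B,q \right)} = 2$
$A{\left(h \right)} = -48$ ($A{\left(h \right)} = -28 + 4 \left(-5\right) = -28 - 20 = -48$)
$w{\left(D \right)} = 4 D$
$s{\left(P \right)} = 24$ ($s{\left(P \right)} = 2 \left(10 + 2\right) = 2 \cdot 12 = 24$)
$\sqrt{18878 + s{\left(w{\left(A{\left(g \right)} \right)} \right)}} = \sqrt{18878 + 24} = \sqrt{18902}$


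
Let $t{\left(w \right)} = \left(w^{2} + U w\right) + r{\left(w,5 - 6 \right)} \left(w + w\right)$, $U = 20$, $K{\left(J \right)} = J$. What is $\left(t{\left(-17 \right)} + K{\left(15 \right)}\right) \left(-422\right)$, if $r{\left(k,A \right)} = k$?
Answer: $-228724$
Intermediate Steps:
$t{\left(w \right)} = 3 w^{2} + 20 w$ ($t{\left(w \right)} = \left(w^{2} + 20 w\right) + w \left(w + w\right) = \left(w^{2} + 20 w\right) + w 2 w = \left(w^{2} + 20 w\right) + 2 w^{2} = 3 w^{2} + 20 w$)
$\left(t{\left(-17 \right)} + K{\left(15 \right)}\right) \left(-422\right) = \left(- 17 \left(20 + 3 \left(-17\right)\right) + 15\right) \left(-422\right) = \left(- 17 \left(20 - 51\right) + 15\right) \left(-422\right) = \left(\left(-17\right) \left(-31\right) + 15\right) \left(-422\right) = \left(527 + 15\right) \left(-422\right) = 542 \left(-422\right) = -228724$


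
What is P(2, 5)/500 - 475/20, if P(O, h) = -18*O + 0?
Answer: -11911/500 ≈ -23.822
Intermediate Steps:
P(O, h) = -18*O
P(2, 5)/500 - 475/20 = -18*2/500 - 475/20 = -36*1/500 - 475*1/20 = -9/125 - 95/4 = -11911/500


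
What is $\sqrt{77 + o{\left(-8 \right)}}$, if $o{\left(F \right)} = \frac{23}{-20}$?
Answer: $\frac{\sqrt{7585}}{10} \approx 8.7092$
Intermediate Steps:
$o{\left(F \right)} = - \frac{23}{20}$ ($o{\left(F \right)} = 23 \left(- \frac{1}{20}\right) = - \frac{23}{20}$)
$\sqrt{77 + o{\left(-8 \right)}} = \sqrt{77 - \frac{23}{20}} = \sqrt{\frac{1517}{20}} = \frac{\sqrt{7585}}{10}$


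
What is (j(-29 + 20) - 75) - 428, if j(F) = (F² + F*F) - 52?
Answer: -393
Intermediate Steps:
j(F) = -52 + 2*F² (j(F) = (F² + F²) - 52 = 2*F² - 52 = -52 + 2*F²)
(j(-29 + 20) - 75) - 428 = ((-52 + 2*(-29 + 20)²) - 75) - 428 = ((-52 + 2*(-9)²) - 75) - 428 = ((-52 + 2*81) - 75) - 428 = ((-52 + 162) - 75) - 428 = (110 - 75) - 428 = 35 - 428 = -393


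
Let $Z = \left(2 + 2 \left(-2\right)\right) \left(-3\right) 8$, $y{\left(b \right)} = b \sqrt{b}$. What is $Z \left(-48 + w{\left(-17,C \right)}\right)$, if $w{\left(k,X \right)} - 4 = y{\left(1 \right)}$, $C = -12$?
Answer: $-2064$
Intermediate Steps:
$y{\left(b \right)} = b^{\frac{3}{2}}$
$w{\left(k,X \right)} = 5$ ($w{\left(k,X \right)} = 4 + 1^{\frac{3}{2}} = 4 + 1 = 5$)
$Z = 48$ ($Z = \left(2 - 4\right) \left(-3\right) 8 = \left(-2\right) \left(-3\right) 8 = 6 \cdot 8 = 48$)
$Z \left(-48 + w{\left(-17,C \right)}\right) = 48 \left(-48 + 5\right) = 48 \left(-43\right) = -2064$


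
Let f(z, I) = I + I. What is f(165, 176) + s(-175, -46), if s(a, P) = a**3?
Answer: -5359023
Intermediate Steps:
f(z, I) = 2*I
f(165, 176) + s(-175, -46) = 2*176 + (-175)**3 = 352 - 5359375 = -5359023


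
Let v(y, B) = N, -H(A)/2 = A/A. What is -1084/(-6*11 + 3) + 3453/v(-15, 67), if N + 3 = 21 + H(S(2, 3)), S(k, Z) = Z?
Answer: 234883/1008 ≈ 233.02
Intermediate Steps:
H(A) = -2 (H(A) = -2*A/A = -2*1 = -2)
N = 16 (N = -3 + (21 - 2) = -3 + 19 = 16)
v(y, B) = 16
-1084/(-6*11 + 3) + 3453/v(-15, 67) = -1084/(-6*11 + 3) + 3453/16 = -1084/(-66 + 3) + 3453*(1/16) = -1084/(-63) + 3453/16 = -1084*(-1/63) + 3453/16 = 1084/63 + 3453/16 = 234883/1008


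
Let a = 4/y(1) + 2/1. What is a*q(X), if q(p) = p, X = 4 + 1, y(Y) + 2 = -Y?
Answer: 10/3 ≈ 3.3333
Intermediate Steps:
y(Y) = -2 - Y
X = 5
a = ⅔ (a = 4/(-2 - 1*1) + 2/1 = 4/(-2 - 1) + 2*1 = 4/(-3) + 2 = 4*(-⅓) + 2 = -4/3 + 2 = ⅔ ≈ 0.66667)
a*q(X) = (⅔)*5 = 10/3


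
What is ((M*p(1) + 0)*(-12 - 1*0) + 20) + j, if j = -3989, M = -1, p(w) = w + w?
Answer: -3945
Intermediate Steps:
p(w) = 2*w
((M*p(1) + 0)*(-12 - 1*0) + 20) + j = ((-2 + 0)*(-12 - 1*0) + 20) - 3989 = ((-1*2 + 0)*(-12 + 0) + 20) - 3989 = ((-2 + 0)*(-12) + 20) - 3989 = (-2*(-12) + 20) - 3989 = (24 + 20) - 3989 = 44 - 3989 = -3945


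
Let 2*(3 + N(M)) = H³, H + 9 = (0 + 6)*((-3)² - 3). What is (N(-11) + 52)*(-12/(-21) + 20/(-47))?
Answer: 474744/329 ≈ 1443.0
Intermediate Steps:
H = 27 (H = -9 + (0 + 6)*((-3)² - 3) = -9 + 6*(9 - 3) = -9 + 6*6 = -9 + 36 = 27)
N(M) = 19677/2 (N(M) = -3 + (½)*27³ = -3 + (½)*19683 = -3 + 19683/2 = 19677/2)
(N(-11) + 52)*(-12/(-21) + 20/(-47)) = (19677/2 + 52)*(-12/(-21) + 20/(-47)) = 19781*(-12*(-1/21) + 20*(-1/47))/2 = 19781*(4/7 - 20/47)/2 = (19781/2)*(48/329) = 474744/329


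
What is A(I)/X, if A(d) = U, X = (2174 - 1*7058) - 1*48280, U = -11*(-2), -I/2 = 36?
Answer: -11/26582 ≈ -0.00041381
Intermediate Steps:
I = -72 (I = -2*36 = -72)
U = 22
X = -53164 (X = (2174 - 7058) - 48280 = -4884 - 48280 = -53164)
A(d) = 22
A(I)/X = 22/(-53164) = 22*(-1/53164) = -11/26582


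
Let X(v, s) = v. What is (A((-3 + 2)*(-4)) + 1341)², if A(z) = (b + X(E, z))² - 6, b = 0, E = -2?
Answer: 1792921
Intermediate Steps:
A(z) = -2 (A(z) = (0 - 2)² - 6 = (-2)² - 6 = 4 - 6 = -2)
(A((-3 + 2)*(-4)) + 1341)² = (-2 + 1341)² = 1339² = 1792921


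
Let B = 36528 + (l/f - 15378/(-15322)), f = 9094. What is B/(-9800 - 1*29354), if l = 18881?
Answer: -2545088697859/2727825272636 ≈ -0.93301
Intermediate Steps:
B = 2545088697859/69669134 (B = 36528 + (18881/9094 - 15378/(-15322)) = 36528 + (18881*(1/9094) - 15378*(-1/15322)) = 36528 + (18881/9094 + 7689/7661) = 36528 + 214571107/69669134 = 2545088697859/69669134 ≈ 36531.)
B/(-9800 - 1*29354) = 2545088697859/(69669134*(-9800 - 1*29354)) = 2545088697859/(69669134*(-9800 - 29354)) = (2545088697859/69669134)/(-39154) = (2545088697859/69669134)*(-1/39154) = -2545088697859/2727825272636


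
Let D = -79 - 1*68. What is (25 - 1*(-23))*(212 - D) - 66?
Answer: 17166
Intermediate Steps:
D = -147 (D = -79 - 68 = -147)
(25 - 1*(-23))*(212 - D) - 66 = (25 - 1*(-23))*(212 - 1*(-147)) - 66 = (25 + 23)*(212 + 147) - 66 = 48*359 - 66 = 17232 - 66 = 17166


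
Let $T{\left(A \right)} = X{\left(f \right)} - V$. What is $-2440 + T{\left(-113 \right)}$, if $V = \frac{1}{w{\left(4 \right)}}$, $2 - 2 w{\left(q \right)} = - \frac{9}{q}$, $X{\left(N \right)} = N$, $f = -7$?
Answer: $- \frac{41607}{17} \approx -2447.5$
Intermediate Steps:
$w{\left(q \right)} = 1 + \frac{9}{2 q}$ ($w{\left(q \right)} = 1 - \frac{\left(-9\right) \frac{1}{q}}{2} = 1 + \frac{9}{2 q}$)
$V = \frac{8}{17}$ ($V = \frac{1}{\frac{1}{4} \left(\frac{9}{2} + 4\right)} = \frac{1}{\frac{1}{4} \cdot \frac{17}{2}} = \frac{1}{\frac{17}{8}} = \frac{8}{17} \approx 0.47059$)
$T{\left(A \right)} = - \frac{127}{17}$ ($T{\left(A \right)} = -7 - \frac{8}{17} = - \frac{127}{17}$)
$-2440 + T{\left(-113 \right)} = -2440 - \frac{127}{17} = - \frac{41607}{17}$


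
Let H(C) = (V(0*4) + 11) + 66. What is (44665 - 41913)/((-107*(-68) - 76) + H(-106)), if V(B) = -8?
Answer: 2752/7269 ≈ 0.37859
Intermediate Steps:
H(C) = 69 (H(C) = (-8 + 11) + 66 = 3 + 66 = 69)
(44665 - 41913)/((-107*(-68) - 76) + H(-106)) = (44665 - 41913)/((-107*(-68) - 76) + 69) = 2752/((7276 - 76) + 69) = 2752/(7200 + 69) = 2752/7269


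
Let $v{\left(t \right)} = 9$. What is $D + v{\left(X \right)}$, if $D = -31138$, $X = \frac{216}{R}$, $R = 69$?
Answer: $-31129$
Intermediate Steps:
$X = \frac{72}{23}$ ($X = \frac{216}{69} = 216 \cdot \frac{1}{69} = \frac{72}{23} \approx 3.1304$)
$D + v{\left(X \right)} = -31138 + 9 = -31129$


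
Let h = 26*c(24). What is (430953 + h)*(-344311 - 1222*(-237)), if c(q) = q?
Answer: -23605967169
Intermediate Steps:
h = 624 (h = 26*24 = 624)
(430953 + h)*(-344311 - 1222*(-237)) = (430953 + 624)*(-344311 - 1222*(-237)) = 431577*(-344311 + 289614) = 431577*(-54697) = -23605967169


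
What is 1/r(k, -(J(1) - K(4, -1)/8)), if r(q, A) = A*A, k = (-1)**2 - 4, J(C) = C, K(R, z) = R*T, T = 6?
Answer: 1/4 ≈ 0.25000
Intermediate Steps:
K(R, z) = 6*R (K(R, z) = R*6 = 6*R)
k = -3 (k = 1 - 4 = -3)
r(q, A) = A**2
1/r(k, -(J(1) - K(4, -1)/8)) = 1/((-(1 - 6*4/8))**2) = 1/((-(1 - 24/8))**2) = 1/((-(1 - 1*3))**2) = 1/((-(1 - 3))**2) = 1/((-1*(-2))**2) = 1/(2**2) = 1/4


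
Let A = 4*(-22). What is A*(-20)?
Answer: 1760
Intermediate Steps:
A = -88
A*(-20) = -88*(-20) = 1760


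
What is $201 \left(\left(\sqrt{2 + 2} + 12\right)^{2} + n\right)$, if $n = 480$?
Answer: $135876$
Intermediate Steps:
$201 \left(\left(\sqrt{2 + 2} + 12\right)^{2} + n\right) = 201 \left(\left(\sqrt{2 + 2} + 12\right)^{2} + 480\right) = 201 \left(\left(\sqrt{4} + 12\right)^{2} + 480\right) = 201 \left(\left(2 + 12\right)^{2} + 480\right) = 201 \left(14^{2} + 480\right) = 201 \left(196 + 480\right) = 201 \cdot 676 = 135876$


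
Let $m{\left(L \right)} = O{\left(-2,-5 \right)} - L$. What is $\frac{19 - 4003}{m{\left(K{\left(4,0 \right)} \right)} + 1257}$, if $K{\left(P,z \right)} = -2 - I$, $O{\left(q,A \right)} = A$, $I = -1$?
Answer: $- \frac{3984}{1253} \approx -3.1796$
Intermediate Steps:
$K{\left(P,z \right)} = -1$ ($K{\left(P,z \right)} = -2 - -1 = -2 + 1 = -1$)
$m{\left(L \right)} = -5 - L$
$\frac{19 - 4003}{m{\left(K{\left(4,0 \right)} \right)} + 1257} = \frac{19 - 4003}{\left(-5 - -1\right) + 1257} = - \frac{3984}{\left(-5 + 1\right) + 1257} = - \frac{3984}{-4 + 1257} = - \frac{3984}{1253}$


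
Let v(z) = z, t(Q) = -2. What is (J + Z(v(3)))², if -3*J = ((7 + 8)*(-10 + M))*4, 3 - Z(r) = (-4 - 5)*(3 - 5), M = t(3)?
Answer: 50625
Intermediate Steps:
M = -2
Z(r) = -15 (Z(r) = 3 - (-4 - 5)*(3 - 5) = 3 - (-9)*(-2) = 3 - 1*18 = 3 - 18 = -15)
J = 240 (J = -(7 + 8)*(-10 - 2)*4/3 = -15*(-12)*4/3 = -(-60)*4 = -⅓*(-720) = 240)
(J + Z(v(3)))² = (240 - 15)² = 225² = 50625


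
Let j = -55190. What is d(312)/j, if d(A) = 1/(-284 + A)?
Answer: -1/1545320 ≈ -6.4712e-7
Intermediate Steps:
d(312)/j = 1/((-284 + 312)*(-55190)) = -1/55190/28 = (1/28)*(-1/55190) = -1/1545320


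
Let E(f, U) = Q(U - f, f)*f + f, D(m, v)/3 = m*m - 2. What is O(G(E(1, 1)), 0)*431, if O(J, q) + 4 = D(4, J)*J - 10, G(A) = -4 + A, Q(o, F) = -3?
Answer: -114646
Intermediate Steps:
D(m, v) = -6 + 3*m² (D(m, v) = 3*(m*m - 2) = 3*(m² - 2) = 3*(-2 + m²) = -6 + 3*m²)
E(f, U) = -2*f (E(f, U) = -3*f + f = -2*f)
O(J, q) = -14 + 42*J (O(J, q) = -4 + ((-6 + 3*4²)*J - 10) = -4 + ((-6 + 3*16)*J - 10) = -4 + ((-6 + 48)*J - 10) = -4 + (42*J - 10) = -4 + (-10 + 42*J) = -14 + 42*J)
O(G(E(1, 1)), 0)*431 = (-14 + 42*(-4 - 2*1))*431 = (-14 + 42*(-4 - 2))*431 = (-14 + 42*(-6))*431 = (-14 - 252)*431 = -266*431 = -114646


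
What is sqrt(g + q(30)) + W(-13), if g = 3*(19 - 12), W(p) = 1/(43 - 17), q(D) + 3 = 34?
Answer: 1/26 + 2*sqrt(13) ≈ 7.2496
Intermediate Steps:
q(D) = 31 (q(D) = -3 + 34 = 31)
W(p) = 1/26
g = 21 (g = 3*7 = 21)
sqrt(g + q(30)) + W(-13) = sqrt(21 + 31) + 1/26 = sqrt(52) + 1/26 = 2*sqrt(13) + 1/26 = 1/26 + 2*sqrt(13)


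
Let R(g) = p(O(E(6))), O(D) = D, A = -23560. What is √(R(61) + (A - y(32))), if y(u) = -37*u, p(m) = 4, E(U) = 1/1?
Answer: 2*I*√5593 ≈ 149.57*I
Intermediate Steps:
E(U) = 1
R(g) = 4
√(R(61) + (A - y(32))) = √(4 + (-23560 - (-37)*32)) = √(4 + (-23560 - 1*(-1184))) = √(4 + (-23560 + 1184)) = √(4 - 22376) = √(-22372) = 2*I*√5593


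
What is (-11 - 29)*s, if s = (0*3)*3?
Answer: 0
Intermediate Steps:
s = 0 (s = 0*3 = 0)
(-11 - 29)*s = (-11 - 29)*0 = -40*0 = 0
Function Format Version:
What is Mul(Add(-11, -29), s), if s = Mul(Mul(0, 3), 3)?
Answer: 0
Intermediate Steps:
s = 0 (s = Mul(0, 3) = 0)
Mul(Add(-11, -29), s) = Mul(Add(-11, -29), 0) = Mul(-40, 0) = 0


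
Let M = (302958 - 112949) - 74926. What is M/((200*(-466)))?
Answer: -115083/93200 ≈ -1.2348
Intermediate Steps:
M = 115083 (M = 190009 - 74926 = 115083)
M/((200*(-466))) = 115083/((200*(-466))) = 115083/(-93200) = 115083*(-1/93200) = -115083/93200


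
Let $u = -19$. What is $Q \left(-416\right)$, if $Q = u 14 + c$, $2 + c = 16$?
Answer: $104832$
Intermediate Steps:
$c = 14$ ($c = -2 + 16 = 14$)
$Q = -252$ ($Q = \left(-19\right) 14 + 14 = -266 + 14 = -252$)
$Q \left(-416\right) = \left(-252\right) \left(-416\right) = 104832$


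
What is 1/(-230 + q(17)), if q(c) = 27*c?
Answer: 1/229 ≈ 0.0043668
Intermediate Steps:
1/(-230 + q(17)) = 1/(-230 + 27*17) = 1/(-230 + 459) = 1/229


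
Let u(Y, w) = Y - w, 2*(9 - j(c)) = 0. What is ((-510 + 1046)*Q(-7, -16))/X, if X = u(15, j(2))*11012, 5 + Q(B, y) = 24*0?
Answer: -335/8259 ≈ -0.040562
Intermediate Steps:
j(c) = 9 (j(c) = 9 - ½*0 = 9 + 0 = 9)
Q(B, y) = -5 (Q(B, y) = -5 + 24*0 = -5 + 0 = -5)
X = 66072 (X = (15 - 1*9)*11012 = (15 - 9)*11012 = 6*11012 = 66072)
((-510 + 1046)*Q(-7, -16))/X = ((-510 + 1046)*(-5))/66072 = (536*(-5))*(1/66072) = -2680*1/66072 = -335/8259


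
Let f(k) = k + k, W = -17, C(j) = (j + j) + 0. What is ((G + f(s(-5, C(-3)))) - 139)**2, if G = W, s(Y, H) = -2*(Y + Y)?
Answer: 13456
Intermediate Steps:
C(j) = 2*j (C(j) = 2*j + 0 = 2*j)
s(Y, H) = -4*Y
f(k) = 2*k
G = -17
((G + f(s(-5, C(-3)))) - 139)**2 = ((-17 + 2*(-4*(-5))) - 139)**2 = ((-17 + 2*20) - 139)**2 = ((-17 + 40) - 139)**2 = (23 - 139)**2 = (-116)**2 = 13456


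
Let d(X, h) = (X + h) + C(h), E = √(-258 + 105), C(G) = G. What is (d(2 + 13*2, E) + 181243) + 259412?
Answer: 440683 + 6*I*√17 ≈ 4.4068e+5 + 24.739*I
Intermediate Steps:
E = 3*I*√17 (E = √(-153) = 3*I*√17 ≈ 12.369*I)
d(X, h) = X + 2*h (d(X, h) = (X + h) + h = X + 2*h)
(d(2 + 13*2, E) + 181243) + 259412 = (((2 + 13*2) + 2*(3*I*√17)) + 181243) + 259412 = (((2 + 26) + 6*I*√17) + 181243) + 259412 = ((28 + 6*I*√17) + 181243) + 259412 = (181271 + 6*I*√17) + 259412 = 440683 + 6*I*√17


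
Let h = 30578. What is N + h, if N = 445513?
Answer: 476091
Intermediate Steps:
N + h = 445513 + 30578 = 476091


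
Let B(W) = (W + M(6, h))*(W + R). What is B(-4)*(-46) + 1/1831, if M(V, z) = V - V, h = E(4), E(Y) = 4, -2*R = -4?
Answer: -673807/1831 ≈ -368.00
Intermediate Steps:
R = 2 (R = -½*(-4) = 2)
h = 4
M(V, z) = 0
B(W) = W*(2 + W) (B(W) = (W + 0)*(W + 2) = W*(2 + W))
B(-4)*(-46) + 1/1831 = -4*(2 - 4)*(-46) + 1/1831 = -4*(-2)*(-46) + 1/1831 = 8*(-46) + 1/1831 = -368 + 1/1831 = -673807/1831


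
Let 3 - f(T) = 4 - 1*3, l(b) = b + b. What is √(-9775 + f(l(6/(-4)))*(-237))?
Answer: I*√10249 ≈ 101.24*I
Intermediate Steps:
l(b) = 2*b
f(T) = 2 (f(T) = 3 - (4 - 1*3) = 3 - (4 - 3) = 3 - 1*1 = 3 - 1 = 2)
√(-9775 + f(l(6/(-4)))*(-237)) = √(-9775 + 2*(-237)) = √(-9775 - 474) = √(-10249) = I*√10249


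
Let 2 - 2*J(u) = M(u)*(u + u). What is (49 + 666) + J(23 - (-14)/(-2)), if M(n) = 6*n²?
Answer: -23860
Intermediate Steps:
J(u) = 1 - 6*u³ (J(u) = 1 - 6*u²*(u + u)/2 = 1 - 6*u²*2*u/2 = 1 - 6*u³)
(49 + 666) + J(23 - (-14)/(-2)) = (49 + 666) + (1 - 6*(23 - (-14)/(-2))³) = 715 + (1 - 6*(23 - (-14)*(-1)/2)³) = 715 + (1 - 6*(23 - 1*7)³) = 715 + (1 - 6*(23 - 7)³) = 715 + (1 - 6*16³) = 715 + (1 - 6*4096) = 715 + (1 - 24576) = 715 - 24575 = -23860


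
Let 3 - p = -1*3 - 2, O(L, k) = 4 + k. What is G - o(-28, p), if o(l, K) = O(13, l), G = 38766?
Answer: 38790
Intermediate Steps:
p = 8 (p = 3 - (-1*3 - 2) = 3 - (-3 - 2) = 3 - 1*(-5) = 3 + 5 = 8)
o(l, K) = 4 + l
G - o(-28, p) = 38766 - (4 - 28) = 38766 - 1*(-24) = 38766 + 24 = 38790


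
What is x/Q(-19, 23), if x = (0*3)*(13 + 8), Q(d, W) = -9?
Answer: 0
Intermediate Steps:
x = 0 (x = 0*21 = 0)
x/Q(-19, 23) = 0/(-9) = 0*(-⅑) = 0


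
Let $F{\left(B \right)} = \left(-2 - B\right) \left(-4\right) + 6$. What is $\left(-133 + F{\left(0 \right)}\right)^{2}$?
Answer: $14161$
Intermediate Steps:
$F{\left(B \right)} = 14 + 4 B$ ($F{\left(B \right)} = \left(8 + 4 B\right) + 6 = 14 + 4 B$)
$\left(-133 + F{\left(0 \right)}\right)^{2} = \left(-133 + \left(14 + 4 \cdot 0\right)\right)^{2} = \left(-133 + \left(14 + 0\right)\right)^{2} = \left(-133 + 14\right)^{2} = \left(-119\right)^{2} = 14161$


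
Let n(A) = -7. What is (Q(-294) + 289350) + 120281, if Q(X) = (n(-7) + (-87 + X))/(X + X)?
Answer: 60215854/147 ≈ 4.0963e+5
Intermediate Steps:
Q(X) = (-94 + X)/(2*X) (Q(X) = (-7 + (-87 + X))/(X + X) = (-94 + X)/((2*X)) = (-94 + X)*(1/(2*X)) = (-94 + X)/(2*X))
(Q(-294) + 289350) + 120281 = ((1/2)*(-94 - 294)/(-294) + 289350) + 120281 = ((1/2)*(-1/294)*(-388) + 289350) + 120281 = (97/147 + 289350) + 120281 = 42534547/147 + 120281 = 60215854/147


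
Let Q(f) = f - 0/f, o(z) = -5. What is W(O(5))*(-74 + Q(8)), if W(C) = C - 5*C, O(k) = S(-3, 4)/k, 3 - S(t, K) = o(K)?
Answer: 2112/5 ≈ 422.40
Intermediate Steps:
S(t, K) = 8 (S(t, K) = 3 - 1*(-5) = 3 + 5 = 8)
O(k) = 8/k
Q(f) = f (Q(f) = f - 1*0 = f + 0 = f)
W(C) = -4*C
W(O(5))*(-74 + Q(8)) = (-32/5)*(-74 + 8) = -32/5*(-66) = 2112/5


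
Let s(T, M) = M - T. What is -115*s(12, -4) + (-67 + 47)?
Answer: 1820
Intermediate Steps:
-115*s(12, -4) + (-67 + 47) = -115*(-4 - 1*12) + (-67 + 47) = -115*(-4 - 12) - 20 = -115*(-16) - 20 = 1840 - 20 = 1820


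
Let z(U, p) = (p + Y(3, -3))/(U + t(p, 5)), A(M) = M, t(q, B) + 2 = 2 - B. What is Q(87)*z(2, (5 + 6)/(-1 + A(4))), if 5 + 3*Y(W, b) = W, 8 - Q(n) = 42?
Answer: 34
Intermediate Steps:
Q(n) = -34 (Q(n) = 8 - 1*42 = 8 - 42 = -34)
Y(W, b) = -5/3 + W/3
t(q, B) = -B (t(q, B) = -2 + (2 - B) = -B)
z(U, p) = (-⅔ + p)/(-5 + U) (z(U, p) = (p + (-5/3 + (⅓)*3))/(U - 1*5) = (p + (-5/3 + 1))/(U - 5) = (p - ⅔)/(-5 + U) = (-⅔ + p)/(-5 + U))
Q(87)*z(2, (5 + 6)/(-1 + A(4))) = -34*(-⅔ + (5 + 6)/(-1 + 4))/(-5 + 2) = -34*(-⅔ + 11/3)/(-3) = -(-34)*(-⅔ + 11*(⅓))/3 = -(-34)*(-⅔ + 11/3)/3 = -(-34)*3/3 = -34*(-1) = 34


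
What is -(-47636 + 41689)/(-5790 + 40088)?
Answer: 5947/34298 ≈ 0.17339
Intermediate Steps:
-(-47636 + 41689)/(-5790 + 40088) = -(-5947)/34298 = -1*(-5947/34298) = 5947/34298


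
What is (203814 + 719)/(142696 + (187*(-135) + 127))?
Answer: 204533/117578 ≈ 1.7396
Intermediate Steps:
(203814 + 719)/(142696 + (187*(-135) + 127)) = 204533/(142696 + (-25245 + 127)) = 204533/(142696 - 25118) = 204533/117578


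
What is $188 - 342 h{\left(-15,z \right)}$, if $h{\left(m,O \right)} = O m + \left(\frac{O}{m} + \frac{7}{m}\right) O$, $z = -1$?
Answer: $- \frac{25394}{5} \approx -5078.8$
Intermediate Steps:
$h{\left(m,O \right)} = O m + O \left(\frac{7}{m} + \frac{O}{m}\right)$ ($h{\left(m,O \right)} = O m + \left(\frac{7}{m} + \frac{O}{m}\right) O = O m + O \left(\frac{7}{m} + \frac{O}{m}\right)$)
$188 - 342 h{\left(-15,z \right)} = 188 - 342 \left(- \frac{7 - 1 + \left(-15\right)^{2}}{-15}\right) = 188 - 342 \left(\left(-1\right) \left(- \frac{1}{15}\right) \left(7 - 1 + 225\right)\right) = 188 - 342 \left(\left(-1\right) \left(- \frac{1}{15}\right) 231\right) = 188 - \frac{26334}{5} = - \frac{25394}{5}$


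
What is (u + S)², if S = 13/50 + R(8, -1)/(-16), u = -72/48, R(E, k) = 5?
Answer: 385641/160000 ≈ 2.4103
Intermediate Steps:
u = -3/2 (u = -72*1/48 = -3/2 ≈ -1.5000)
S = -21/400 (S = 13/50 + 5/(-16) = 13*(1/50) + 5*(-1/16) = 13/50 - 5/16 = -21/400 ≈ -0.052500)
(u + S)² = (-3/2 - 21/400)² = (-621/400)² = 385641/160000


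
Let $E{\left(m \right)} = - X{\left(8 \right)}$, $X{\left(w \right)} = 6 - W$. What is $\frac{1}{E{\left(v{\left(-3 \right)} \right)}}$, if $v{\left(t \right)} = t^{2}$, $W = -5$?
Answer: $- \frac{1}{11} \approx -0.090909$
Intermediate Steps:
$X{\left(w \right)} = 11$ ($X{\left(w \right)} = 6 - -5 = 6 + 5 = 11$)
$E{\left(m \right)} = -11$ ($E{\left(m \right)} = \left(-1\right) 11 = -11$)
$\frac{1}{E{\left(v{\left(-3 \right)} \right)}} = \frac{1}{-11} = - \frac{1}{11}$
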